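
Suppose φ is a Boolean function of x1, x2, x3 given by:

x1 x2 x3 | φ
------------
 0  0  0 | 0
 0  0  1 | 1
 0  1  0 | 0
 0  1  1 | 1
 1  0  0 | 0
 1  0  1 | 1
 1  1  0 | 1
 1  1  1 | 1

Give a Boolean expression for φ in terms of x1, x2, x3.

The 0-rows are (0,0,0), (0,1,0), (1,0,0). Take each as a conjunction (¬x1·¬x2·¬x3, ¬x1·x2·¬x3, x1·¬x2·¬x3), form their disjunction, and complement — that gives a formula that is 1 everywhere φ is.

φ(x1, x2, x3) = NOT ((((NOT x1 AND NOT x2) AND NOT x3) OR ((NOT x1 AND x2) AND NOT x3)) OR ((x1 AND NOT x2) AND NOT x3))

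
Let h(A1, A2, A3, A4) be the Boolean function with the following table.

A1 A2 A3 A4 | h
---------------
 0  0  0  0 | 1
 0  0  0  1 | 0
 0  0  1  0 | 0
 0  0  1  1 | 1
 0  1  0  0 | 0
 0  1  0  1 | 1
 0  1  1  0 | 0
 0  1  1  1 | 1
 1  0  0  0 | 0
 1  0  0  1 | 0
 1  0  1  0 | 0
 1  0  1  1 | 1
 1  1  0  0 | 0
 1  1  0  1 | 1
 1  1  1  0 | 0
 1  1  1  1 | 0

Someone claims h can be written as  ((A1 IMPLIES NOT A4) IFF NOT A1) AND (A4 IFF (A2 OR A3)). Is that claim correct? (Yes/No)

Check the formula against h row by row:
  A1=0, A2=0, A3=0, A4=0: formula gives 1, h = 1 ✓
  A1=0, A2=0, A3=0, A4=1: formula gives 0, h = 0 ✓
  A1=0, A2=0, A3=1, A4=0: formula gives 0, h = 0 ✓
  A1=0, A2=0, A3=1, A4=1: formula gives 1, h = 1 ✓
  …
  A1=1, A2=1, A3=1, A4=1: formula gives 1, but h = 0 ✗
A single disagreement suffices: at (1,1,1,1) they differ, so the formula does not compute h.

No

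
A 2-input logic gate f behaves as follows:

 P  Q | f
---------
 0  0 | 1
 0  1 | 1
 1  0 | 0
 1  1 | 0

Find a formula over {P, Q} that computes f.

The output is the negation of P.

f(P, Q) = not P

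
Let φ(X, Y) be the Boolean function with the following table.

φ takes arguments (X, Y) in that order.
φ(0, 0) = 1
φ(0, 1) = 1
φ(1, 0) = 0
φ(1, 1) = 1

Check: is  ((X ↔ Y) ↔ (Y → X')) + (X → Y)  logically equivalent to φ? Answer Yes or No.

Yes

Evaluate ((X ↔ Y) ↔ (Y → X')) + (X → Y) on each row and compare to φ:
  X=0, Y=0: formula gives 1, φ = 1 ✓
  X=0, Y=1: formula gives 1, φ = 1 ✓
  X=1, Y=0: formula gives 0, φ = 0 ✓
  X=1, Y=1: formula gives 1, φ = 1 ✓
All 4 rows match — the expression computes φ exactly.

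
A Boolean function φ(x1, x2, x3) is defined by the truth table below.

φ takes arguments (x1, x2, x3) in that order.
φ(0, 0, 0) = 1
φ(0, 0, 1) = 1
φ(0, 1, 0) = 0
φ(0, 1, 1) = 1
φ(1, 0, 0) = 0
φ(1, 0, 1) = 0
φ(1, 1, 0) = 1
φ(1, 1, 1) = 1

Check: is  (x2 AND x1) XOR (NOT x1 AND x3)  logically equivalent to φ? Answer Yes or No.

No

Test each input against both φ and the formula:
  x1=0, x2=0, x3=0: formula gives 0, but φ = 1 ✗
Row (0,0,0) is a counterexample, so the formula is not equivalent to φ.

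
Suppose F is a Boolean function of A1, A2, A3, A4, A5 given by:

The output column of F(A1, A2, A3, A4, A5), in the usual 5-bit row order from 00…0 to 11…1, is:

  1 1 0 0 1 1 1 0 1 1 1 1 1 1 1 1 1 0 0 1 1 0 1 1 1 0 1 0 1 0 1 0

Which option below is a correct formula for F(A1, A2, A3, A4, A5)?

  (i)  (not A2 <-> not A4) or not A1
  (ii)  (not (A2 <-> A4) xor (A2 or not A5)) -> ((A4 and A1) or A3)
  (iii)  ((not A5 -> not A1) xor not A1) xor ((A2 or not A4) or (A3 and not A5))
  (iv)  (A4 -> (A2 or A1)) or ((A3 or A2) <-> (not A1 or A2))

iii

(i) disagrees with F on (0,0,0,1,0) (formula → 1, table → 0); rule it out.
(ii) disagrees with F on (0,0,0,0,0) (formula → 0, table → 1); rule it out.
(iv) disagrees with F on (0,0,1,1,1) (formula → 1, table → 0); rule it out.
(iii) is the remaining candidate, and it agrees with F on all 32 inputs.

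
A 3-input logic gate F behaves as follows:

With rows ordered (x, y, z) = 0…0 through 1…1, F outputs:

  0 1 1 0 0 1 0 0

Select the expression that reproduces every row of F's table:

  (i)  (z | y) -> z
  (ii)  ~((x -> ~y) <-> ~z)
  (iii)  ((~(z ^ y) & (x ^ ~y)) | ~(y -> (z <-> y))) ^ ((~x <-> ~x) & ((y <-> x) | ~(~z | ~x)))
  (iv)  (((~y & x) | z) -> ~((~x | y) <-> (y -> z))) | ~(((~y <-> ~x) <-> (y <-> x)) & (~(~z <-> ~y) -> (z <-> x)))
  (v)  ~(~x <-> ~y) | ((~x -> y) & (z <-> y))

iii

(i): at (0,0,0) it gives 1, but F = 0 — eliminated.
(ii): at (0,1,0) it gives 0, but F = 1 — eliminated.
(iv): at (0,0,0) it gives 1, but F = 0 — eliminated.
(v): at (0,0,1) it gives 0, but F = 1 — eliminated.
That leaves (iii). Evaluating it on every row reproduces the table of F exactly.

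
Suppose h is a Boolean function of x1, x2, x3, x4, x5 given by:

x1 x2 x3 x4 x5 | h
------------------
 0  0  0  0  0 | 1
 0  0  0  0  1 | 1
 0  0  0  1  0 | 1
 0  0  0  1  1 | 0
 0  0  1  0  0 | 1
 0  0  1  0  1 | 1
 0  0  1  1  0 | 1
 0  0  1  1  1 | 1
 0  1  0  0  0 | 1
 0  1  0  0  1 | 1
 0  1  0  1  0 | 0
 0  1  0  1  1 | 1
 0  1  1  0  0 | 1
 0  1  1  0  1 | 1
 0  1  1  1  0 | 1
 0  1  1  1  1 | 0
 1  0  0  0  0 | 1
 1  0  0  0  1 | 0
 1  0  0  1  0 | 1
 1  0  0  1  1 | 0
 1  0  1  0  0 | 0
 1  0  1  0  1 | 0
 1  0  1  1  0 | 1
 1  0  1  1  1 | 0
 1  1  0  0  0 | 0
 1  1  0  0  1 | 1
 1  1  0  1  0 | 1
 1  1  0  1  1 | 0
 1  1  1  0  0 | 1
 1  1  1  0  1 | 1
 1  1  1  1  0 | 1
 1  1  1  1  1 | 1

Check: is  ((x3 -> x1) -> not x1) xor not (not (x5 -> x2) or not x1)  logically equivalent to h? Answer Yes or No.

Evaluate ((x3 -> x1) -> not x1) xor not (not (x5 -> x2) or not x1) on each row and compare to h:
  x1=0, x2=0, x3=0, x4=0, x5=0: formula gives 1, h = 1 ✓
  x1=0, x2=0, x3=0, x4=0, x5=1: formula gives 1, h = 1 ✓
  x1=0, x2=0, x3=0, x4=1, x5=0: formula gives 1, h = 1 ✓
  x1=0, x2=0, x3=0, x4=1, x5=1: formula gives 1, but h = 0 ✗
Since they disagree at (0,0,0,1,1), the expression is not a correct formula for h.

No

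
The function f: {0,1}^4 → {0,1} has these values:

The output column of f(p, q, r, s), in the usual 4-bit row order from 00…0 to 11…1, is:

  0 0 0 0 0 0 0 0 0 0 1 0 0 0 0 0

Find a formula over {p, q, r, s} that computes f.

Only row (1,0,1,0) gives 1. That row's minterm p·¬q·r·¬s is f directly.

f(p, q, r, s) = ((p and not q) and r) and not s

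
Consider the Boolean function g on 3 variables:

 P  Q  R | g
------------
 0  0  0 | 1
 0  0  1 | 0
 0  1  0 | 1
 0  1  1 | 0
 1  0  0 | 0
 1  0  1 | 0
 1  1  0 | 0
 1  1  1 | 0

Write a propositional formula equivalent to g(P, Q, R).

Collect the rows where g=1 — (0,0,0), (0,1,0) — and write one minterm per row: ¬P·¬Q·¬R, ¬P·Q·¬R. Their union (logical OR) reproduces the table exactly.

g(P, Q, R) = ((NOT P AND NOT Q) AND NOT R) OR ((NOT P AND Q) AND NOT R)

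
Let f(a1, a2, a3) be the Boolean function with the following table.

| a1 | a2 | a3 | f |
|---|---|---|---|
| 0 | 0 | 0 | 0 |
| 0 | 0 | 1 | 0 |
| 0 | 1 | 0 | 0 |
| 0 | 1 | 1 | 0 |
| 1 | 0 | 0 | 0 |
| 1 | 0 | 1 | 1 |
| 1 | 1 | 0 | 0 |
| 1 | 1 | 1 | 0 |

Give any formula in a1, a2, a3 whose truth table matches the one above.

f(a1, a2, a3) = (a1 & ~a2) & a3

Only row (1,0,1) gives 1. That row's minterm a1·¬a2·a3 is f directly.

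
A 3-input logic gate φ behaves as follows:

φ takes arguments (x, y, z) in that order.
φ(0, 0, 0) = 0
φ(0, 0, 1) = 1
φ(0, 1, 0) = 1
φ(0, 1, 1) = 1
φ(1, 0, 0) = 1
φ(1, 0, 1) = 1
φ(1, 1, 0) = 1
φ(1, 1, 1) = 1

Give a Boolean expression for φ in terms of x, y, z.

φ(x, y, z) = (x + y) + z

The output is 1 whenever at least one input is 1 — the OR of all inputs.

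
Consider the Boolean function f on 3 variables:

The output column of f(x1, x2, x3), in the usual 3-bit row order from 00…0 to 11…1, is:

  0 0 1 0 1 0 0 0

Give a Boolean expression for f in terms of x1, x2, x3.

f(x1, x2, x3) = ((NOT x1 AND x2) AND NOT x3) OR ((x1 AND NOT x2) AND NOT x3)

f=1 on 2 inputs: (0,1,0), (1,0,0). Reading each as a conjunction of literals (¬x1·x2·¬x3, x1·¬x2·¬x3) and taking the OR gives the canonical DNF.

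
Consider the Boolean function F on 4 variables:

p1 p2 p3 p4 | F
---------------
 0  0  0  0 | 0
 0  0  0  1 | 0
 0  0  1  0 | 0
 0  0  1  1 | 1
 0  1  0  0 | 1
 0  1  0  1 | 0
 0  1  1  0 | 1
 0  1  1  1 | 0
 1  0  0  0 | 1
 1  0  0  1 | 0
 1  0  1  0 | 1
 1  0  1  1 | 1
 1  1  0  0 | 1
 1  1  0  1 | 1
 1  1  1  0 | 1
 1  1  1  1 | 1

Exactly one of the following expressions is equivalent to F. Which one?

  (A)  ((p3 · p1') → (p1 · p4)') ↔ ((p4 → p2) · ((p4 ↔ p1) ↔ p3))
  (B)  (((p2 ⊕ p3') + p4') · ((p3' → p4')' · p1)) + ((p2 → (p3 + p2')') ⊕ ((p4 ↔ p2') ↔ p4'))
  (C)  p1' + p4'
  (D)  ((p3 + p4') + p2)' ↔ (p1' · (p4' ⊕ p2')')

(A) fails at (0,0,1,0): the formula yields 1, F is 0.
(B) fails at (0,0,0,0): the formula yields 1, F is 0.
(C) fails at (0,0,0,0): the formula yields 1, F is 0.
Only (D) survives; checking it on all 16 rows confirms it matches F.

D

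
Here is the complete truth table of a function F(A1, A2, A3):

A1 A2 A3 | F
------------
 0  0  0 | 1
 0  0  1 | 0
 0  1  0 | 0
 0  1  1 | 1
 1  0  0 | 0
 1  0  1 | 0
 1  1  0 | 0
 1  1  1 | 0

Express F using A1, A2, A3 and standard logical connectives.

F(A1, A2, A3) = ((¬A1 ∧ ¬A2) ∧ ¬A3) ∨ ((¬A1 ∧ A2) ∧ A3)

The 1-rows are (0,0,0), (0,1,1). Each contributes one minterm — ¬A1·¬A2·¬A3; ¬A1·A2·A3 — and their disjunction is a sum-of-products form of F.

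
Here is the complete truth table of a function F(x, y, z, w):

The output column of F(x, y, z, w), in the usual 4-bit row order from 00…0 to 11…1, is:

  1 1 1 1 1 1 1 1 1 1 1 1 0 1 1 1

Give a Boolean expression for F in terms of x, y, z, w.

Only row (1,1,0,0) gives 0. So F is 1 everywhere except there — the complement of the minterm x·y·¬z·¬w.

F(x, y, z, w) = NOT (((x AND y) AND NOT z) AND NOT w)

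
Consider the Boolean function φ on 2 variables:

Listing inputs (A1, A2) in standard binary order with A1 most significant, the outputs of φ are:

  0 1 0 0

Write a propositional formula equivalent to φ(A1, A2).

1 only at (0,1): NOT A1 AND A2.

φ(A1, A2) = not A1 and A2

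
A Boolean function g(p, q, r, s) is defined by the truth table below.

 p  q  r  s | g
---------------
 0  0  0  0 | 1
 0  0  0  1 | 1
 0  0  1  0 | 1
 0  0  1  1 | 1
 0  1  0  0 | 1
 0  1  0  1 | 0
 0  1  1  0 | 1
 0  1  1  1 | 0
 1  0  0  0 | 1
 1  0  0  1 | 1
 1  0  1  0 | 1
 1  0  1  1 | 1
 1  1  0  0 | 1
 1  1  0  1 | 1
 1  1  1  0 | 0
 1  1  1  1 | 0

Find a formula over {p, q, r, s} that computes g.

The 0-rows are (0,1,0,1), (0,1,1,1), (1,1,1,0), (1,1,1,1). Take each as a conjunction (¬p·q·¬r·s, ¬p·q·r·s, p·q·r·¬s, p·q·r·s), form their disjunction, and complement — that gives a formula that is 1 everywhere g is.

g(p, q, r, s) = ((((((p' · q) · r') · s) + (((p' · q) · r) · s)) + (((p · q) · r) · s')) + (((p · q) · r) · s))'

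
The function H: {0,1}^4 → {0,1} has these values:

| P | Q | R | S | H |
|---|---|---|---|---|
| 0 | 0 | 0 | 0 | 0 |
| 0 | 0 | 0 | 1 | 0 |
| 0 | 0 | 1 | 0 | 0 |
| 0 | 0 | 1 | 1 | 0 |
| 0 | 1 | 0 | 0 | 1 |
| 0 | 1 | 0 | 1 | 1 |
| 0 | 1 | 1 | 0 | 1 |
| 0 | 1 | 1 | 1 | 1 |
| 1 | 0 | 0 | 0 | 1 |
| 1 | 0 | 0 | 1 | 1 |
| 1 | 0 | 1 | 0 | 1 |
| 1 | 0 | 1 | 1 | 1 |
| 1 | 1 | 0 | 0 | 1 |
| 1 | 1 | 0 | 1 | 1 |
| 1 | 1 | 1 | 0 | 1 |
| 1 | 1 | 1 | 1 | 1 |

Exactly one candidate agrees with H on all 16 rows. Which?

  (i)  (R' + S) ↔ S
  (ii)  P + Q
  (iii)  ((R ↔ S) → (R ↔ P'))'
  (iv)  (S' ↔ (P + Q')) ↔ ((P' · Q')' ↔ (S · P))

(i): at (0,0,0,1) it gives 1, but H = 0 — eliminated.
(iii): at (0,0,0,0) it gives 1, but H = 0 — eliminated.
(iv): at (0,0,0,0) it gives 1, but H = 0 — eliminated.
That leaves (ii). Evaluating it on every row reproduces the table of H exactly.

ii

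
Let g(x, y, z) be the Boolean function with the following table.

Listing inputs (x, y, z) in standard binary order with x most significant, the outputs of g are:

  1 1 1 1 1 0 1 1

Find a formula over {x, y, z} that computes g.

Only row (1,0,1) gives 0. So g is 1 everywhere except there — the complement of the minterm x·¬y·z.

g(x, y, z) = ¬((x ∧ ¬y) ∧ z)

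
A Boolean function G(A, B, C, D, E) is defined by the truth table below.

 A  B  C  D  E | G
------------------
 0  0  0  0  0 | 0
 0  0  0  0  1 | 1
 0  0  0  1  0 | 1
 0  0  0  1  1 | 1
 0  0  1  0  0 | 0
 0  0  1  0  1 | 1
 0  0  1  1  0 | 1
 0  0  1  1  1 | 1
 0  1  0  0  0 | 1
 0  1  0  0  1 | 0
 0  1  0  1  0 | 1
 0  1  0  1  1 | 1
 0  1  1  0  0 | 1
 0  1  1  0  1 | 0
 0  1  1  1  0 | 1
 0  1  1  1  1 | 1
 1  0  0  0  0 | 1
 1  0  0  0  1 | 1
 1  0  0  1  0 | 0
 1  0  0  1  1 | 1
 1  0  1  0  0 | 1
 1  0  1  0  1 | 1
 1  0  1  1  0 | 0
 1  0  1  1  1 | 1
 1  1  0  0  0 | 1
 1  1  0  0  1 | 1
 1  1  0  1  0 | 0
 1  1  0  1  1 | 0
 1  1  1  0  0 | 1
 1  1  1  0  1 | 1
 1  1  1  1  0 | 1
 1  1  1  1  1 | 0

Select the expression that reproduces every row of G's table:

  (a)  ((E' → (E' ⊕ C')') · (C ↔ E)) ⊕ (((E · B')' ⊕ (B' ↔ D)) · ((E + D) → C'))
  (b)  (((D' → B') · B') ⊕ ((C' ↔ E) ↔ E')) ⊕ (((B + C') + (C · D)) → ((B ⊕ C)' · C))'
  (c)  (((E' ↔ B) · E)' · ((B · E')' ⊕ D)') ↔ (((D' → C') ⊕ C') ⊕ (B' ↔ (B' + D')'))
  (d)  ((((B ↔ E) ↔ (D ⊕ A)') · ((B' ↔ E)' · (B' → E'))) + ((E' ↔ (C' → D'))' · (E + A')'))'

d

(a) fails at (0,0,0,0,1): the formula yields 0, G is 1.
(b) fails at (0,0,0,0,1): the formula yields 0, G is 1.
(c) fails at (0,0,0,0,0): the formula yields 1, G is 0.
Only (d) survives; checking it on all 32 rows confirms it matches G.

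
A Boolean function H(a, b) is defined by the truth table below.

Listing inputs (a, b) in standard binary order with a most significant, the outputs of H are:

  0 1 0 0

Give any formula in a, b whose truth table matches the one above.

1 only at (0,1): NOT a AND b.

H(a, b) = NOT a AND b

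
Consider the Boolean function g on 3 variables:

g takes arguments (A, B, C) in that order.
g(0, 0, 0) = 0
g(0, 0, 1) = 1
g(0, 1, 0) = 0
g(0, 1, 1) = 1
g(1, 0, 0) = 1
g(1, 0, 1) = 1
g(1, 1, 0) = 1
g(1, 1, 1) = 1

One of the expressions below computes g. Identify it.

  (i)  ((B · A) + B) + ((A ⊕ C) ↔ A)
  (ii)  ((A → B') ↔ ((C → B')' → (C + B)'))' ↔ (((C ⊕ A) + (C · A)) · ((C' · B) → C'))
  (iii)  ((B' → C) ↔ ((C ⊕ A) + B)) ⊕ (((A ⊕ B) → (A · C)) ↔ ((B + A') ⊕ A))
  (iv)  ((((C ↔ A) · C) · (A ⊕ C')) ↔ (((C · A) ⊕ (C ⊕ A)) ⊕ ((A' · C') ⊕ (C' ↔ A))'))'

iv

(i) fails at (0,0,0): the formula yields 1, g is 0.
(ii) fails at (0,0,0): the formula yields 1, g is 0.
(iii) fails at (0,0,1): the formula yields 0, g is 1.
That leaves (iv). Evaluating it on every row reproduces the table of g exactly.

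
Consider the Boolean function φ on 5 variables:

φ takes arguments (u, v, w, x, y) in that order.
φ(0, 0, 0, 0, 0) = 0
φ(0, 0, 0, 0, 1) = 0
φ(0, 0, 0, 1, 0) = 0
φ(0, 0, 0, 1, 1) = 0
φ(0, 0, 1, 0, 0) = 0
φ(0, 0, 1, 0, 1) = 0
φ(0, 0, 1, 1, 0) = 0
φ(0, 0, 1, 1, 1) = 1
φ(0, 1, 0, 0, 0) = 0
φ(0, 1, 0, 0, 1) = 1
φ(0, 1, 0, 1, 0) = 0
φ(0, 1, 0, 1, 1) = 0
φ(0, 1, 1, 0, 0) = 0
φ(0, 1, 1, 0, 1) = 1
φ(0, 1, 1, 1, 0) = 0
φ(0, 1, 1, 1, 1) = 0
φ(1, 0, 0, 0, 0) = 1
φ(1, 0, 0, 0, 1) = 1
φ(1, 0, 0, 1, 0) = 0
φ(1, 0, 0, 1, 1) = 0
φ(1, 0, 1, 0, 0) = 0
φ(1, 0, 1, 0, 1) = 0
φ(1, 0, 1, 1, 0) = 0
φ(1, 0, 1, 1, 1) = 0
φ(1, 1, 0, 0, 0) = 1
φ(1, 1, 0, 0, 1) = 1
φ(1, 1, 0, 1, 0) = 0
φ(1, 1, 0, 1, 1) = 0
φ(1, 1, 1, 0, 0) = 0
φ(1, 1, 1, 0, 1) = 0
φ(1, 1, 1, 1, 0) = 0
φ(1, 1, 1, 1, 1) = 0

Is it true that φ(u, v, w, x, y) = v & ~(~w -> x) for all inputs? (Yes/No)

Check the formula against φ row by row:
  u=0, v=0, w=0, x=0, y=0: formula gives 0, φ = 0 ✓
  u=0, v=0, w=0, x=0, y=1: formula gives 0, φ = 0 ✓
  u=0, v=0, w=0, x=1, y=0: formula gives 0, φ = 0 ✓
  u=0, v=0, w=0, x=1, y=1: formula gives 0, φ = 0 ✓
  …
  u=0, v=0, w=1, x=1, y=1: formula gives 0, but φ = 1 ✗
Row (0,0,1,1,1) is a counterexample, so the formula is not equivalent to φ.

No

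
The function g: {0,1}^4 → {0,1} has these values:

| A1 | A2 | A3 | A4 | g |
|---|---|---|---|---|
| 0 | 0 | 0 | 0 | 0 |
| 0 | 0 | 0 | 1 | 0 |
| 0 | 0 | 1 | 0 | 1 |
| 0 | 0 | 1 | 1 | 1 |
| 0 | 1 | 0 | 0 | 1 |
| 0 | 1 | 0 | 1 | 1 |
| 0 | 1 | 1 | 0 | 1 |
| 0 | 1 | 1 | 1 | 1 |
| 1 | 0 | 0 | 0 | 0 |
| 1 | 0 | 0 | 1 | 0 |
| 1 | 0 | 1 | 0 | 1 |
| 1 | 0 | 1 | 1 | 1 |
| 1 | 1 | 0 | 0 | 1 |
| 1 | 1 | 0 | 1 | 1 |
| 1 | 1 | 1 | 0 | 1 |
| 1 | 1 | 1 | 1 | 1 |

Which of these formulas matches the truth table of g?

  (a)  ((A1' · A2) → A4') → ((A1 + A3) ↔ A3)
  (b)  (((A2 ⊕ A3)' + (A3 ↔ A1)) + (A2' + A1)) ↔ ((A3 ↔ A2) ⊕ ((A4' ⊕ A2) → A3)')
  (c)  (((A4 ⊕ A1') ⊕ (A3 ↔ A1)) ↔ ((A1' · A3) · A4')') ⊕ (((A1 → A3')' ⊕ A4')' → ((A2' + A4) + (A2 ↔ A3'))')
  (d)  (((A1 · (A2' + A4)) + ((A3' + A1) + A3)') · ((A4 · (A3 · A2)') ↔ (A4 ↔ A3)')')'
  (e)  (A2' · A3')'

(a): at (0,0,0,0) it gives 1, but g = 0 — eliminated.
(b): at (0,0,0,1) it gives 1, but g = 0 — eliminated.
(c): at (0,0,0,0) it gives 1, but g = 0 — eliminated.
(d): at (0,0,0,0) it gives 1, but g = 0 — eliminated.
(e) is the remaining candidate, and it agrees with g on all 16 inputs.

e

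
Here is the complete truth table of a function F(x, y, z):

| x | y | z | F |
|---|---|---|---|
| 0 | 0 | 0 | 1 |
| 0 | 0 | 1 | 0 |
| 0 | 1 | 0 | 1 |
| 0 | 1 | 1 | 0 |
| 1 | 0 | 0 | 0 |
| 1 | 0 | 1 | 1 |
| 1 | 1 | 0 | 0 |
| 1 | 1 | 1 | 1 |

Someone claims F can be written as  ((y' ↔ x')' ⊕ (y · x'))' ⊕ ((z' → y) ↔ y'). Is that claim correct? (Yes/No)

No

Evaluate ((y' ↔ x')' ⊕ (y · x'))' ⊕ ((z' → y) ↔ y') on each row and compare to F:
  x=0, y=0, z=0: formula gives 1, F = 1 ✓
  x=0, y=0, z=1: formula gives 0, F = 0 ✓
  x=0, y=1, z=0: formula gives 1, F = 1 ✓
  x=0, y=1, z=1: formula gives 1, but F = 0 ✗
Since they disagree at (0,1,1), the expression is not a correct formula for F.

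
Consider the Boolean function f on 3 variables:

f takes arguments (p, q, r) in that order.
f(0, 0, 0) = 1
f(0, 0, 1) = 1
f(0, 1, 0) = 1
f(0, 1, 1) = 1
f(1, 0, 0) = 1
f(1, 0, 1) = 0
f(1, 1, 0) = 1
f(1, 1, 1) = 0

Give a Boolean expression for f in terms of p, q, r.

There are just 2 zero rows: (1,0,1), (1,1,1). Their minterms are p·¬q·r, p·q·r; the OR of those covers precisely the 0-outputs, and negating it yields f.

f(p, q, r) = (((p · q') · r) + ((p · q) · r))'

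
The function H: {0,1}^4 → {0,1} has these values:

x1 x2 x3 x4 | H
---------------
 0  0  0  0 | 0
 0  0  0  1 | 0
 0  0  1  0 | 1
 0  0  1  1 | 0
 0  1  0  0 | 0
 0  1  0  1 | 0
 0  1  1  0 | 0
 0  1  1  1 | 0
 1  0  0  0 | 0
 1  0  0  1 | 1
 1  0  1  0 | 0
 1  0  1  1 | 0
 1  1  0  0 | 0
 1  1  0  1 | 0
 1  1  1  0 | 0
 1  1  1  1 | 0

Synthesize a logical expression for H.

The 1-rows are (0,0,1,0), (1,0,0,1). Each contributes one minterm — ¬x1·¬x2·x3·¬x4; x1·¬x2·¬x3·x4 — and their disjunction is a sum-of-products form of H.

H(x1, x2, x3, x4) = (((not x1 and not x2) and x3) and not x4) or (((x1 and not x2) and not x3) and x4)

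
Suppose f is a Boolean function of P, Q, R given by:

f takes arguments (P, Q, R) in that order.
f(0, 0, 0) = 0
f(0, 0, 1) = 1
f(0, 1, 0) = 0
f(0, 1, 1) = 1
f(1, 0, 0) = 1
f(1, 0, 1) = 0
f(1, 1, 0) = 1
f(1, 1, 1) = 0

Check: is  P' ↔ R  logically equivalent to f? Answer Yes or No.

Yes

Test each input against both f and the formula:
  P=0, Q=0, R=0: formula gives 0, f = 0 ✓
  P=0, Q=0, R=1: formula gives 1, f = 1 ✓
  P=0, Q=1, R=0: formula gives 0, f = 0 ✓
  P=0, Q=1, R=1: formula gives 1, f = 1 ✓
  P=1, Q=0, R=0: formula gives 1, f = 1 ✓
  … (the remaining 3 rows also agree.)
All 8 rows match — the expression computes f exactly.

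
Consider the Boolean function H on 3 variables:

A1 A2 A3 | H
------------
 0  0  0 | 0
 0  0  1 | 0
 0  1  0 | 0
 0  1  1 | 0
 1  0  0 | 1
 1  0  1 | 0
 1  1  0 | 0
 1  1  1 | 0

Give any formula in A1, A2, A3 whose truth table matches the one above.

H(A1, A2, A3) = (A1 and not A2) and not A3

Only row (1,0,0) gives 1. That row's minterm A1·¬A2·¬A3 is H directly.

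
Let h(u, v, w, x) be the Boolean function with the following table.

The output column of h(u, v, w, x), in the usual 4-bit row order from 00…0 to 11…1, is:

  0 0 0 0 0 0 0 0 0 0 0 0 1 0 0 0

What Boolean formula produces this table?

Only row (1,1,0,0) gives 1. That row's minterm u·v·¬w·¬x is h directly.

h(u, v, w, x) = ((u · v) · w') · x'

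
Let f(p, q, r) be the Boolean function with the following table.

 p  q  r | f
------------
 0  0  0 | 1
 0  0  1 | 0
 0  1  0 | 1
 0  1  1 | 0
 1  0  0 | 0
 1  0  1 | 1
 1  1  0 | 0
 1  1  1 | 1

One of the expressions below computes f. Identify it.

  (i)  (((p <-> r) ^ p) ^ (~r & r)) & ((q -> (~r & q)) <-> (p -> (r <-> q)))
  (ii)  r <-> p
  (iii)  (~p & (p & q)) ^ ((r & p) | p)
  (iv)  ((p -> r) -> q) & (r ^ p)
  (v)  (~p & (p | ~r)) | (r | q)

(i): at (1,0,0) it gives 1, but f = 0 — eliminated.
(iii): at (0,0,0) it gives 0, but f = 1 — eliminated.
(iv): at (0,0,0) it gives 0, but f = 1 — eliminated.
(v): at (0,0,1) it gives 1, but f = 0 — eliminated.
(ii) is the remaining candidate, and it agrees with f on all 8 inputs.

ii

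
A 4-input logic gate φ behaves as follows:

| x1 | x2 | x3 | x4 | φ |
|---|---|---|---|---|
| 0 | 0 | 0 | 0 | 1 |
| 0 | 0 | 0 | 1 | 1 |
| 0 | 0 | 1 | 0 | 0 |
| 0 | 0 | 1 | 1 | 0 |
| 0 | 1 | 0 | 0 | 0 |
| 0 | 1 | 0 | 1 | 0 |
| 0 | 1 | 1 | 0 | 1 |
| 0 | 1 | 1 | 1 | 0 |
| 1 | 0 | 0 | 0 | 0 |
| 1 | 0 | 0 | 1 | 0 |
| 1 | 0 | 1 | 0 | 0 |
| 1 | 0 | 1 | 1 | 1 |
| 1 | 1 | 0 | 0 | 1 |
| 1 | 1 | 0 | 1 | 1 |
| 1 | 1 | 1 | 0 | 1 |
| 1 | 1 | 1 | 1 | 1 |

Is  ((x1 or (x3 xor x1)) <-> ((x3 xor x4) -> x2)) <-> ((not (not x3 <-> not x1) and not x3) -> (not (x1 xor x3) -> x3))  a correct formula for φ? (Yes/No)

No

Evaluate ((x1 or (x3 xor x1)) <-> ((x3 xor x4) -> x2)) <-> ((not (not x3 <-> not x1) and not x3) -> (not (x1 xor x3) -> x3)) on each row and compare to φ:
  x1=0, x2=0, x3=0, x4=0: formula gives 0, but φ = 1 ✗
Since they disagree at (0,0,0,0), the expression is not a correct formula for φ.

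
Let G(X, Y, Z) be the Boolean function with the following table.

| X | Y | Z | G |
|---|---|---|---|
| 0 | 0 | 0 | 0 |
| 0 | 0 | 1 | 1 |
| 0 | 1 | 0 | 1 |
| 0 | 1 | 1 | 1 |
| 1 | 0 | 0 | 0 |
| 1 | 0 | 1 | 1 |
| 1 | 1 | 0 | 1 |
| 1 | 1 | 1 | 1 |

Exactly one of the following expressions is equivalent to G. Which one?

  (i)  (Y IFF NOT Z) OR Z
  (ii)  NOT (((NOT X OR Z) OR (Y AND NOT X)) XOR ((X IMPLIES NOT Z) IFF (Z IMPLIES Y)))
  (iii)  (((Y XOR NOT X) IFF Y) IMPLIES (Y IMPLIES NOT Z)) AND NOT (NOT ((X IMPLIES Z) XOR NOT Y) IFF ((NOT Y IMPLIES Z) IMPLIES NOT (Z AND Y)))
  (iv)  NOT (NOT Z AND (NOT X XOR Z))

(ii) fails at (0,0,0): the formula yields 1, G is 0.
(iii) fails at (0,0,1): the formula yields 0, G is 1.
(iv) fails at (0,1,0): the formula yields 0, G is 1.
(i) is the remaining candidate, and it agrees with G on all 8 inputs.

i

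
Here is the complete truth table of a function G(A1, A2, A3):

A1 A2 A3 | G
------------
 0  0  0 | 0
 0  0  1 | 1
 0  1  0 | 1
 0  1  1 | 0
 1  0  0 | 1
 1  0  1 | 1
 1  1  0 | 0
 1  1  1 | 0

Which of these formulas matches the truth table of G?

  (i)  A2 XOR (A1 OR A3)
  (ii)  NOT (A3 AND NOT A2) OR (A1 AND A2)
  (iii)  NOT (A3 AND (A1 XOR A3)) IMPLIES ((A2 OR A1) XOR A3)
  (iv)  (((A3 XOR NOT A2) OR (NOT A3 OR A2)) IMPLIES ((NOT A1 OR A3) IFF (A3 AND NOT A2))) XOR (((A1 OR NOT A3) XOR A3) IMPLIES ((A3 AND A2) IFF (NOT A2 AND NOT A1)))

i

(ii) disagrees with G on (0,0,0) (formula → 1, table → 0); rule it out.
(iii) disagrees with G on (0,1,1) (formula → 1, table → 0); rule it out.
(iv) disagrees with G on (1,0,0) (formula → 0, table → 1); rule it out.
(i) is the remaining candidate, and it agrees with G on all 8 inputs.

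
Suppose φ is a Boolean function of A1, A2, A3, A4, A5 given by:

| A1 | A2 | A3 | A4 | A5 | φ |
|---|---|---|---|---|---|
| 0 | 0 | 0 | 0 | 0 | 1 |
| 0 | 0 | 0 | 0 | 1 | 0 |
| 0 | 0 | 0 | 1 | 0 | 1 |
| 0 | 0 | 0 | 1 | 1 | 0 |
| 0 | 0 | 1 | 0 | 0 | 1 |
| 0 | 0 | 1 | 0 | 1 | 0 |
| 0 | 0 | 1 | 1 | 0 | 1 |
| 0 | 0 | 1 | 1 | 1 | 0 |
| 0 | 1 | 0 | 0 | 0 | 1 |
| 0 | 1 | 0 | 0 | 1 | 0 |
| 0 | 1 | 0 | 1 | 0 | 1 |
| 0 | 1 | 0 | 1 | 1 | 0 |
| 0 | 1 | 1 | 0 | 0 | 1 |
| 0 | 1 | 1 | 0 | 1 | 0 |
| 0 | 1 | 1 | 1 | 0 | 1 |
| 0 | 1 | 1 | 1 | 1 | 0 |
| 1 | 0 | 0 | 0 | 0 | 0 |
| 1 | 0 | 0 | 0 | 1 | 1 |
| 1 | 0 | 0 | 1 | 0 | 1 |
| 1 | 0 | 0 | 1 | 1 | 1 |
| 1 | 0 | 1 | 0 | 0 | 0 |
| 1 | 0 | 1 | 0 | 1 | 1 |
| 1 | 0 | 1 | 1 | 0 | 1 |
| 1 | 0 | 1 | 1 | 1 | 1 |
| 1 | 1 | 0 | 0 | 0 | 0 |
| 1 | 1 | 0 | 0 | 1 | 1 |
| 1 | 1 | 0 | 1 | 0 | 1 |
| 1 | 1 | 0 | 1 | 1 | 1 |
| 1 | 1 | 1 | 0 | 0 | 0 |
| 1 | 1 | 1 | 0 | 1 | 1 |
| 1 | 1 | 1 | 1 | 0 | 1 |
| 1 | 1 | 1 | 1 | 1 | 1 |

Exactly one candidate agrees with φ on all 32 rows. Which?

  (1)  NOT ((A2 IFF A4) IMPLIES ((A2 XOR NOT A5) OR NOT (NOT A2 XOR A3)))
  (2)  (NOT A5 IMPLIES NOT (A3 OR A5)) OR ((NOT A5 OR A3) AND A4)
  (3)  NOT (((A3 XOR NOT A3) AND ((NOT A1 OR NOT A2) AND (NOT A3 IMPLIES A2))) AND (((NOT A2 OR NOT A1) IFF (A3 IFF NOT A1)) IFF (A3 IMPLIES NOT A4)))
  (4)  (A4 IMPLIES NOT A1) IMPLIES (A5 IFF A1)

4

(1) fails at (0,0,0,0,0): the formula yields 0, φ is 1.
(2) fails at (0,0,0,0,1): the formula yields 1, φ is 0.
(3) fails at (0,0,0,0,1): the formula yields 1, φ is 0.
(4) is the remaining candidate, and it agrees with φ on all 32 inputs.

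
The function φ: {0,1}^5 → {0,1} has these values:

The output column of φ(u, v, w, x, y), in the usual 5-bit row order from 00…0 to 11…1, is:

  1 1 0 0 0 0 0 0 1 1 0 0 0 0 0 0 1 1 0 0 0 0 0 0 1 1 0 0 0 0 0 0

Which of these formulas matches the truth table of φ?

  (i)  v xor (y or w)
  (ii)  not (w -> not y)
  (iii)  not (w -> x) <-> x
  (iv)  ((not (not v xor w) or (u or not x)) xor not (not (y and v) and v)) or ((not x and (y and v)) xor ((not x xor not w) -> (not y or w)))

iii

(i): at (0,0,0,0,0) it gives 0, but φ = 1 — eliminated.
(ii): at (0,0,0,0,0) it gives 0, but φ = 1 — eliminated.
(iv): at (0,0,0,1,0) it gives 1, but φ = 0 — eliminated.
That leaves (iii). Evaluating it on every row reproduces the table of φ exactly.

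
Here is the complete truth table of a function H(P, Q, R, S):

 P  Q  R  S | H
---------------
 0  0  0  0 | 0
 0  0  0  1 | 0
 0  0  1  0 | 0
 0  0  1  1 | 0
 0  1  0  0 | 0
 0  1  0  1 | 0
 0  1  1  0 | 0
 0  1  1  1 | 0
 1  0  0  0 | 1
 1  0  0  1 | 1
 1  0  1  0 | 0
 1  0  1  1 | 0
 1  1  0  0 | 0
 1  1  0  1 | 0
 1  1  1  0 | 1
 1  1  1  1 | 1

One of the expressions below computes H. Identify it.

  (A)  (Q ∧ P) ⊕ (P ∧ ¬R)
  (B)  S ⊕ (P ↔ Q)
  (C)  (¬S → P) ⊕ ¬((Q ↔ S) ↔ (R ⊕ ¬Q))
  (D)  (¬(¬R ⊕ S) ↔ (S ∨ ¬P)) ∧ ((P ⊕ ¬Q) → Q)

A

(B) disagrees with H on (0,0,0,0) (formula → 1, table → 0); rule it out.
(C) disagrees with H on (0,0,1,0) (formula → 1, table → 0); rule it out.
(D) disagrees with H on (0,1,0,1) (formula → 1, table → 0); rule it out.
That leaves (A). Evaluating it on every row reproduces the table of H exactly.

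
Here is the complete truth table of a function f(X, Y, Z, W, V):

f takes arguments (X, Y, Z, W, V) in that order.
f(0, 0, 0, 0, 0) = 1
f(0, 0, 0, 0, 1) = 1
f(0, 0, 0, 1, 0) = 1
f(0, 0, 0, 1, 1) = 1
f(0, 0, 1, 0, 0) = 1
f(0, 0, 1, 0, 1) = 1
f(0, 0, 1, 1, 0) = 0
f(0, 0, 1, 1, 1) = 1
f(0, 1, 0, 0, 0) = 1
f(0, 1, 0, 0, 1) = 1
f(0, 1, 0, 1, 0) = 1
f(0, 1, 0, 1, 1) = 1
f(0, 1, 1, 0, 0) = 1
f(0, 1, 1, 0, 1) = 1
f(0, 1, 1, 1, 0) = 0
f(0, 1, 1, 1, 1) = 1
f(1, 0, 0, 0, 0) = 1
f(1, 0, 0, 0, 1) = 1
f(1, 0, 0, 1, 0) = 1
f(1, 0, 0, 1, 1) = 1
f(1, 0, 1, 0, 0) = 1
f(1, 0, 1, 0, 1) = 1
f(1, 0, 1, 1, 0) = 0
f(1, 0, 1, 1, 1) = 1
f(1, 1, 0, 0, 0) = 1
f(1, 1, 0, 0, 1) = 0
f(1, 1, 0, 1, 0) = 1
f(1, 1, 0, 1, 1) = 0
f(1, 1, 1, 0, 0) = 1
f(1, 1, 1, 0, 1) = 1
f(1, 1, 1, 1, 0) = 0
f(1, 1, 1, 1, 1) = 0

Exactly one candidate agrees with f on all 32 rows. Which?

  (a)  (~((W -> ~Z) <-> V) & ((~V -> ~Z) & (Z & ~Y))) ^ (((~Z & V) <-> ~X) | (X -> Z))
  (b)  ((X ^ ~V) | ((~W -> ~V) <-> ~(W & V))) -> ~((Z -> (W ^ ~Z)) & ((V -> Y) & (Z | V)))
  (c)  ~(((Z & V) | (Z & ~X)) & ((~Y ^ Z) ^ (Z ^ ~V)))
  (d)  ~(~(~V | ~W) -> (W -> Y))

(a) fails at (0,0,1,1,0): the formula yields 1, f is 0.
(c) fails at (0,0,1,0,1): the formula yields 0, f is 1.
(d) fails at (0,0,0,0,0): the formula yields 0, f is 1.
That leaves (b). Evaluating it on every row reproduces the table of f exactly.

b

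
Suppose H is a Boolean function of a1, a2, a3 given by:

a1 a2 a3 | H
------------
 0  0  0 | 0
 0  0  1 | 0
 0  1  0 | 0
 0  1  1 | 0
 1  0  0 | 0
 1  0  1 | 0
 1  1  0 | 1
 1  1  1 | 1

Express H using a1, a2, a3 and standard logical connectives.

H(a1, a2, a3) = ((a1 ∧ a2) ∧ ¬a3) ∨ ((a1 ∧ a2) ∧ a3)

Collect the rows where H=1 — (1,1,0), (1,1,1) — and write one minterm per row: a1·a2·¬a3, a1·a2·a3. Their union (logical OR) reproduces the table exactly.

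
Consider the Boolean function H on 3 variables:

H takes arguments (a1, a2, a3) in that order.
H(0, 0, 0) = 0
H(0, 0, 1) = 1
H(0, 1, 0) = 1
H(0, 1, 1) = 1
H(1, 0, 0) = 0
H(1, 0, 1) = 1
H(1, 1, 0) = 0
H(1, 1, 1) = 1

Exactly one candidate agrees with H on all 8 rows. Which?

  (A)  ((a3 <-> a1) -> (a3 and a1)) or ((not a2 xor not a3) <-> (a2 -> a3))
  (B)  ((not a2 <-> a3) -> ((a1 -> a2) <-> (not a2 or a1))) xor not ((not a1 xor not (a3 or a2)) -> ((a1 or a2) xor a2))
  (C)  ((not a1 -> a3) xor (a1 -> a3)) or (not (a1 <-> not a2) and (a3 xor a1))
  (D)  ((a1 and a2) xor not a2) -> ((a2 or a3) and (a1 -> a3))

D

(A): at (0,1,0) it gives 0, but H = 1 — eliminated.
(B): at (0,0,0) it gives 1, but H = 0 — eliminated.
(C): at (0,0,0) it gives 1, but H = 0 — eliminated.
(D) is the remaining candidate, and it agrees with H on all 8 inputs.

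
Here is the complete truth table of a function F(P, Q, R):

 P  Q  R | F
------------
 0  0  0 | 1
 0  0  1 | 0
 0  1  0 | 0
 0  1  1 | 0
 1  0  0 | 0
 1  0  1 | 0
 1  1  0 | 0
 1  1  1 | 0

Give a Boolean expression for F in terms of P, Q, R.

The output is 1 only when every input is 0 — NOR of all inputs.

F(P, Q, R) = ((P + Q) + R)'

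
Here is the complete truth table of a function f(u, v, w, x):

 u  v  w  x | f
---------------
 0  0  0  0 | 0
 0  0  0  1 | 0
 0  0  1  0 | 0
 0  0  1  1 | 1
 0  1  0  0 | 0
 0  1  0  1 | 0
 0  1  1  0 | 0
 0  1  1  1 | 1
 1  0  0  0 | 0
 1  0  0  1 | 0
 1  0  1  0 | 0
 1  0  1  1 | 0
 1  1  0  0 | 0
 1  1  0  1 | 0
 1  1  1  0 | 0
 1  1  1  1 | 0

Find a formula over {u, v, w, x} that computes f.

f(u, v, w, x) = (((NOT u AND NOT v) AND w) AND x) OR (((NOT u AND v) AND w) AND x)

f=1 on 2 inputs: (0,0,1,1), (0,1,1,1). Reading each as a conjunction of literals (¬u·¬v·w·x, ¬u·v·w·x) and taking the OR gives the canonical DNF.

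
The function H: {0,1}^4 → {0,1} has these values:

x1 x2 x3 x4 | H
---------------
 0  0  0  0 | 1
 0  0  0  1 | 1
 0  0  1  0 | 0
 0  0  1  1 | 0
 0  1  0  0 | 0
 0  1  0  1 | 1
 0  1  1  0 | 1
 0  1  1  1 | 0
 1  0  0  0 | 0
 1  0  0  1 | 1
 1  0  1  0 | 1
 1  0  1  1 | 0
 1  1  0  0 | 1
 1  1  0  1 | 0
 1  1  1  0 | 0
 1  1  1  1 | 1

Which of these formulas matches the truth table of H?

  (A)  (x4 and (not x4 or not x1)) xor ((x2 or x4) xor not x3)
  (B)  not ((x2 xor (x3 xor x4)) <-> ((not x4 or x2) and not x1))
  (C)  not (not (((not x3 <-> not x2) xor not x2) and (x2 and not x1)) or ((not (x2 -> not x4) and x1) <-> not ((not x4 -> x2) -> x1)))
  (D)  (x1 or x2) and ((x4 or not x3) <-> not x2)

B

(A) disagrees with H on (1,0,0,0) (formula → 1, table → 0); rule it out.
(C) disagrees with H on (0,0,0,0) (formula → 0, table → 1); rule it out.
(D) disagrees with H on (0,0,0,0) (formula → 0, table → 1); rule it out.
Only (B) survives; checking it on all 16 rows confirms it matches H.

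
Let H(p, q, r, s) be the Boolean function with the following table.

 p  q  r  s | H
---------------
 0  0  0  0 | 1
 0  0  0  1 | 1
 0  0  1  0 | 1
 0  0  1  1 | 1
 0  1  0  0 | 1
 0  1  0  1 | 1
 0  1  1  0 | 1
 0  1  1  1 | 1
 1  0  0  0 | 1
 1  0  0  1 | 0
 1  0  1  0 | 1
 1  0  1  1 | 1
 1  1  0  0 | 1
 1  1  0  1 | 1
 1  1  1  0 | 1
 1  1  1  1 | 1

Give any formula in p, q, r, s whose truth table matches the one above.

H(p, q, r, s) = ~(((p & ~q) & ~r) & s)

H is 0 on exactly one input, (1,0,0,1), whose minterm is p·¬q·¬r·s. So H is the negation of that single conjunction.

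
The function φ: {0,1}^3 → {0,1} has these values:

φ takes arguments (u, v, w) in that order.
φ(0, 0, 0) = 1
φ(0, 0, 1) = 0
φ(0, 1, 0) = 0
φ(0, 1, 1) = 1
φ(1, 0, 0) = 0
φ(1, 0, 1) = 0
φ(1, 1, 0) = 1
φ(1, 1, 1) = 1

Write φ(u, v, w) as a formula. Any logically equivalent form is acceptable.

φ(u, v, w) = ((((u' · v') · w') + ((u' · v) · w)) + ((u · v) · w')) + ((u · v) · w)

The 1-rows are (0,0,0), (0,1,1), (1,1,0), (1,1,1). Each contributes one minterm — ¬u·¬v·¬w; ¬u·v·w; u·v·¬w; u·v·w — and their disjunction is a sum-of-products form of φ.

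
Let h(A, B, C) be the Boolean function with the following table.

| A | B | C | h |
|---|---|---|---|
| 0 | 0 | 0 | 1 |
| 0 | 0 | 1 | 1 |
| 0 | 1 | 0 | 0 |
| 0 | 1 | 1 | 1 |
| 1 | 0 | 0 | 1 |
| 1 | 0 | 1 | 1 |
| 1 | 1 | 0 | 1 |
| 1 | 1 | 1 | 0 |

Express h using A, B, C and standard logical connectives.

h(A, B, C) = (((A' · B) · C') + ((A · B) · C))'

The 0-rows are (0,1,0), (1,1,1). Take each as a conjunction (¬A·B·¬C, A·B·C), form their disjunction, and complement — that gives a formula that is 1 everywhere h is.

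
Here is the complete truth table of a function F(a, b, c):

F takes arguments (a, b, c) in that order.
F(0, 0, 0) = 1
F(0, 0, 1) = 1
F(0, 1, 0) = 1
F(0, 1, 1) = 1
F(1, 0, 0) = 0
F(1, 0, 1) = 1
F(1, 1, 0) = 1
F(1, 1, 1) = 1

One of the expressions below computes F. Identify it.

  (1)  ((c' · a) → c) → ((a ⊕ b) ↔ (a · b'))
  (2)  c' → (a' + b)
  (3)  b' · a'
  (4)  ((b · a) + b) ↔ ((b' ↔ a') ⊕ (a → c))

2

(1) disagrees with F on (0,1,0) (formula → 0, table → 1); rule it out.
(3) disagrees with F on (0,1,0) (formula → 0, table → 1); rule it out.
(4) disagrees with F on (1,0,0) (formula → 1, table → 0); rule it out.
(2) is the remaining candidate, and it agrees with F on all 8 inputs.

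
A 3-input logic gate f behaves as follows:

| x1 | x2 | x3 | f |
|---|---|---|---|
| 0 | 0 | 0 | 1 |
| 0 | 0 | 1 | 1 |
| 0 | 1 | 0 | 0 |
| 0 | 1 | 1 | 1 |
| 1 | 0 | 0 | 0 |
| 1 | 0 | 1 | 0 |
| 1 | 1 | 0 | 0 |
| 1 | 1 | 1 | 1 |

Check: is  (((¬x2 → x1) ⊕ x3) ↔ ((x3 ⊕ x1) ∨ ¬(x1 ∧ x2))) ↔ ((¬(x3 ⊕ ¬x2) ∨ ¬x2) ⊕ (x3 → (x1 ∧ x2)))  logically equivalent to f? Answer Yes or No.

Check the formula against f row by row:
  x1=0, x2=0, x3=0: formula gives 1, f = 1 ✓
  x1=0, x2=0, x3=1: formula gives 1, f = 1 ✓
  x1=0, x2=1, x3=0: formula gives 0, f = 0 ✓
  x1=0, x2=1, x3=1: formula gives 1, f = 1 ✓
  x1=1, x2=0, x3=0: formula gives 0, f = 0 ✓
  … (the remaining 3 rows also agree.)
No disagreement on any input; they are logically equivalent.

Yes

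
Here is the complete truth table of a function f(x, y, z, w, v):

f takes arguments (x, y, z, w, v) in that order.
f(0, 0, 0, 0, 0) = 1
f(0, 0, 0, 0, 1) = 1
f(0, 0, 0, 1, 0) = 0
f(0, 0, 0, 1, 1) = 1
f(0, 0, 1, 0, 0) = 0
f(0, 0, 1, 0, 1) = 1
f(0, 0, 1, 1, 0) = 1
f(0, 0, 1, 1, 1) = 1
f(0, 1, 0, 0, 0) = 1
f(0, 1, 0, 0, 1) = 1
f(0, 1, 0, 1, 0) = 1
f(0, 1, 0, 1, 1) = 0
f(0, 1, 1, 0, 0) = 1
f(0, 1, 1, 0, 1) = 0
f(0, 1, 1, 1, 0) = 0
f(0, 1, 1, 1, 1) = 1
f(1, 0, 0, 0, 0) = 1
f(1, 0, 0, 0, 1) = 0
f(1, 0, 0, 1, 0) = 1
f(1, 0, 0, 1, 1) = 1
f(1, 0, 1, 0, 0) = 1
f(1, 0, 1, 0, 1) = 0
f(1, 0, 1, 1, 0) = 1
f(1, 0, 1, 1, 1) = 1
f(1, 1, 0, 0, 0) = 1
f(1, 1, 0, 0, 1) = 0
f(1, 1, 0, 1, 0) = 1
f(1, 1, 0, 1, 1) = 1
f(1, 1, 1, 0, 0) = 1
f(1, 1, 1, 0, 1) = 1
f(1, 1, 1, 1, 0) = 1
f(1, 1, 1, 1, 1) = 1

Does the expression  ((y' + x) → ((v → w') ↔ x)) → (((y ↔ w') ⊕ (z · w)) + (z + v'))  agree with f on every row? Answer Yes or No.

No

Evaluate ((y' + x) → ((v → w') ↔ x)) → (((y ↔ w') ⊕ (z · w)) + (z + v')) on each row and compare to f:
  x=0, y=0, z=0, w=0, v=0: formula gives 1, f = 1 ✓
  x=0, y=0, z=0, w=0, v=1: formula gives 1, f = 1 ✓
  x=0, y=0, z=0, w=1, v=0: formula gives 1, but f = 0 ✗
Since they disagree at (0,0,0,1,0), the expression is not a correct formula for f.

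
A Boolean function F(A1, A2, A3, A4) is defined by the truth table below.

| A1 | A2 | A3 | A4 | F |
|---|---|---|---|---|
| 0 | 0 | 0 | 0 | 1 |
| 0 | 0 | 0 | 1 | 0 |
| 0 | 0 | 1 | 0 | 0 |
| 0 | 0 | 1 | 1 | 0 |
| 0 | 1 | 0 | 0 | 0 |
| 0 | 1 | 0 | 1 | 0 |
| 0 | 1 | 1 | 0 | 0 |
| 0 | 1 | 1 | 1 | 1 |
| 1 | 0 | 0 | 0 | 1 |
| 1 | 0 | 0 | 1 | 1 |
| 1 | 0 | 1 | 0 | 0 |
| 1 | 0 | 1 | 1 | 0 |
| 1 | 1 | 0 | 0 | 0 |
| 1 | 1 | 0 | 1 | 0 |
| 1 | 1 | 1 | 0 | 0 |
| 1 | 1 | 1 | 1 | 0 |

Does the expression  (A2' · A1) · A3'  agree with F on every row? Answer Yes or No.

No

Evaluate (A2' · A1) · A3' on each row and compare to F:
  A1=0, A2=0, A3=0, A4=0: formula gives 0, but F = 1 ✗
Since they disagree at (0,0,0,0), the expression is not a correct formula for F.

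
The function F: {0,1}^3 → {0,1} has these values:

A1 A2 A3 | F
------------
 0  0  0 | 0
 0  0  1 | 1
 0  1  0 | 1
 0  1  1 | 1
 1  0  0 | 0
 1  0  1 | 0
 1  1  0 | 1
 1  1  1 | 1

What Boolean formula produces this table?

F(A1, A2, A3) = ¬((((¬A1 ∧ ¬A2) ∧ ¬A3) ∨ ((A1 ∧ ¬A2) ∧ ¬A3)) ∨ ((A1 ∧ ¬A2) ∧ A3))

There are just 3 zero rows: (0,0,0), (1,0,0), (1,0,1). Their minterms are ¬A1·¬A2·¬A3, A1·¬A2·¬A3, A1·¬A2·A3; the OR of those covers precisely the 0-outputs, and negating it yields F.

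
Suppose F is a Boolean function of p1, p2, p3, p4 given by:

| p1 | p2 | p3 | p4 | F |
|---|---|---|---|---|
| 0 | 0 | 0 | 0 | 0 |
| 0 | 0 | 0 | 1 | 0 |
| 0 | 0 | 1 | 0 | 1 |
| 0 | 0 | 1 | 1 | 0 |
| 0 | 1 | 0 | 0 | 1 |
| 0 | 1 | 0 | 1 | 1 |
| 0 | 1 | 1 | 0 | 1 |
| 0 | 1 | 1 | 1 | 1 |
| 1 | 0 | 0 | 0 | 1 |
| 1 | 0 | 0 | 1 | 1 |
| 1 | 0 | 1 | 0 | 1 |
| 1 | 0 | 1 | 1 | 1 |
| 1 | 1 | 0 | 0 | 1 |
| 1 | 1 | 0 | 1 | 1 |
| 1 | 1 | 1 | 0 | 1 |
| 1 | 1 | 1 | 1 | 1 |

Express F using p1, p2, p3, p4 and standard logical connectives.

F(p1, p2, p3, p4) = (((((p1' · p2') · p3') · p4') + (((p1' · p2') · p3') · p4)) + (((p1' · p2') · p3) · p4))'

There are just 3 zero rows: (0,0,0,0), (0,0,0,1), (0,0,1,1). Their minterms are ¬p1·¬p2·¬p3·¬p4, ¬p1·¬p2·¬p3·p4, ¬p1·¬p2·p3·p4; the OR of those covers precisely the 0-outputs, and negating it yields F.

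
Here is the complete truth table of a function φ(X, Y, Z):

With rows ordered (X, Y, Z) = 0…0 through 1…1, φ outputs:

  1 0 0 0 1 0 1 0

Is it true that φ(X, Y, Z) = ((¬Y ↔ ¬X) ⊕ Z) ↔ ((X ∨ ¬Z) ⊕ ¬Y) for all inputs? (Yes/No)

Evaluate ((¬Y ↔ ¬X) ⊕ Z) ↔ ((X ∨ ¬Z) ⊕ ¬Y) on each row and compare to φ:
  X=0, Y=0, Z=0: formula gives 0, but φ = 1 ✗
Row (0,0,0) is a counterexample, so the formula is not equivalent to φ.

No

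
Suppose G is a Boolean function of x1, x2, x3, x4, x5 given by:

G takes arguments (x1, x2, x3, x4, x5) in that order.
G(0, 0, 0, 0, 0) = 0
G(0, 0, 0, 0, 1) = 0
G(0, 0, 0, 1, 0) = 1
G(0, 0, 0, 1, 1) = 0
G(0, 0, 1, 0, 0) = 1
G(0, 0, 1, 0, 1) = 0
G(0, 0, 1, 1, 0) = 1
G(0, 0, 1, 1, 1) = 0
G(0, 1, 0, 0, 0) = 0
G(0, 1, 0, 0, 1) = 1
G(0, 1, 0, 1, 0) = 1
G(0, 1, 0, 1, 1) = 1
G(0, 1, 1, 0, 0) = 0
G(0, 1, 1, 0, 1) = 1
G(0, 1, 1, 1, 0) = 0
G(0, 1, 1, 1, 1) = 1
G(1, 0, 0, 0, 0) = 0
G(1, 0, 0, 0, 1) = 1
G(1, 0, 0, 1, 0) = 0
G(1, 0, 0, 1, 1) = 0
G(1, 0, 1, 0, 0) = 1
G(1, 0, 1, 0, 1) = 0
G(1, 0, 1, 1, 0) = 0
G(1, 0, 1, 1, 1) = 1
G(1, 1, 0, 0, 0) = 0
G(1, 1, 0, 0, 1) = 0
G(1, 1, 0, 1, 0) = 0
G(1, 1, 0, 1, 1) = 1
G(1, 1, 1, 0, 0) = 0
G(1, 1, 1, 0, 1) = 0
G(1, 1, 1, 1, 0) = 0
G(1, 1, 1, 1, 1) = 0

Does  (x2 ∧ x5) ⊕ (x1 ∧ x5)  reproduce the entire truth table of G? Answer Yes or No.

Check the formula against G row by row:
  x1=0, x2=0, x3=0, x4=0, x5=0: formula gives 0, G = 0 ✓
  x1=0, x2=0, x3=0, x4=0, x5=1: formula gives 0, G = 0 ✓
  x1=0, x2=0, x3=0, x4=1, x5=0: formula gives 0, but G = 1 ✗
Row (0,0,0,1,0) is a counterexample, so the formula is not equivalent to G.

No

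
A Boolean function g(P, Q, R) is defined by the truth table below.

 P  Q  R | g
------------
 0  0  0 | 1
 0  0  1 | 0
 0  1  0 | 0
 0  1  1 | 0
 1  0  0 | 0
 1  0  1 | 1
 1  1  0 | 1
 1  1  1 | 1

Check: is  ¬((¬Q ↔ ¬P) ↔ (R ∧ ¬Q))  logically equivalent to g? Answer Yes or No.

Yes

Evaluate ¬((¬Q ↔ ¬P) ↔ (R ∧ ¬Q)) on each row and compare to g:
  P=0, Q=0, R=0: formula gives 1, g = 1 ✓
  P=0, Q=0, R=1: formula gives 0, g = 0 ✓
  P=0, Q=1, R=0: formula gives 0, g = 0 ✓
  P=0, Q=1, R=1: formula gives 0, g = 0 ✓
  P=1, Q=0, R=0: formula gives 0, g = 0 ✓
  …and likewise for the remaining 3 rows.
All 8 rows match — the expression computes g exactly.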